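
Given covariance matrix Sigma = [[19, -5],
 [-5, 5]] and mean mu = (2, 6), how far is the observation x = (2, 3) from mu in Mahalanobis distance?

Step 1 — centre the observation: (x - mu) = (0, -3).

Step 2 — invert Sigma. det(Sigma) = 19·5 - (-5)² = 70.
  Sigma^{-1} = (1/det) · [[d, -b], [-b, a]] = [[0.0714, 0.0714],
 [0.0714, 0.2714]].

Step 3 — form the quadratic (x - mu)^T · Sigma^{-1} · (x - mu):
  Sigma^{-1} · (x - mu) = (-0.2143, -0.8143).
  (x - mu)^T · [Sigma^{-1} · (x - mu)] = (0)·(-0.2143) + (-3)·(-0.8143) = 2.4429.

Step 4 — take square root: d = √(2.4429) ≈ 1.563.

d(x, mu) = √(2.4429) ≈ 1.563


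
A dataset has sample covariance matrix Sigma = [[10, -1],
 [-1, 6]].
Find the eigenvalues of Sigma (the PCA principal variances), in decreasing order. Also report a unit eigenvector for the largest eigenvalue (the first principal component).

Step 1 — characteristic polynomial of 2×2 Sigma:
  det(Sigma - λI) = λ² - trace · λ + det = 0.
  trace = 10 + 6 = 16, det = 10·6 - (-1)² = 59.
Step 2 — discriminant:
  Δ = trace² - 4·det = 256 - 236 = 20.
Step 3 — eigenvalues:
  λ = (trace ± √Δ)/2 = (16 ± 4.4721)/2,
  λ_1 = 10.2361,  λ_2 = 5.7639.

Step 4 — unit eigenvector for λ_1: solve (Sigma - λ_1 I)v = 0. First row:
  (10 - 10.2361)·v_x + (-1)·v_y = 0, i.e. (-0.2361)·v_x + (-1)·v_y = 0,
  so v ∝ (b, λ_1 - a) = (-1, 0.2361); multiply by -1 so the first entry is positive: u = (1, -0.2361).
  ||u|| = √((1)² + (-0.2361)²) = √(1.0557) ≈ 1.0275,
  v_1 = u/||u|| ≈ (0.9732, -0.2298) (||v_1|| = 1).

λ_1 = 10.2361,  λ_2 = 5.7639;  v_1 ≈ (0.9732, -0.2298)


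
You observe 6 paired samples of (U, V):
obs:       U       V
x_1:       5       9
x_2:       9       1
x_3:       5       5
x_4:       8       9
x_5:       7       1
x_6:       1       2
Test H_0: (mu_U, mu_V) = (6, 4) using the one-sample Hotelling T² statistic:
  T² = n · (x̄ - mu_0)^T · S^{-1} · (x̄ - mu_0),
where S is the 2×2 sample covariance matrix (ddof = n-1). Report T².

Step 1 — sample mean vector:
  mean(U) = (5 + 9 + 5 + 8 + 7 + 1) / 6 = 35/6 = 5.8333
  mean(V) = (9 + 1 + 5 + 9 + 1 + 2) / 6 = 27/6 = 4.5
  x̄ = (5.8333, 4.5),  deviation x̄ - mu_0 = (5.8333, 4.5) - (6, 4) = (-0.1667, 0.5).

Step 2 — sample covariance matrix, S[i,j] = (1/(n-1)) · Σ_k (x_{k,i} - mean_i) · (x_{k,j} - mean_j), divisor n-1 = 5:
  S[U,U] = ((-0.8333)·(-0.8333) + (3.1667)·(3.1667) + (-0.8333)·(-0.8333) + (2.1667)·(2.1667) + (1.1667)·(1.1667) + (-4.8333)·(-4.8333)) / 5 = 40.8333/5 = 8.1667
  S[U,V] = ((-0.8333)·(4.5) + (3.1667)·(-3.5) + (-0.8333)·(0.5) + (2.1667)·(4.5) + (1.1667)·(-3.5) + (-4.8333)·(-2.5)) / 5 = 2.5/5 = 0.5
  S[V,V] = ((4.5)·(4.5) + (-3.5)·(-3.5) + (0.5)·(0.5) + (4.5)·(4.5) + (-3.5)·(-3.5) + (-2.5)·(-2.5)) / 5 = 71.5/5 = 14.3
  S = [[8.1667, 0.5],
 [0.5, 14.3]].

Step 3 — invert S. det(S) = 8.1667·14.3 - (0.5)² = 116.5333.
  S^{-1} = (1/det) · [[d, -b], [-b, a]] = [[0.1227, -0.0043],
 [-0.0043, 0.0701]].

Step 4 — quadratic form (x̄ - mu_0)^T · S^{-1} · (x̄ - mu_0):
  S^{-1} · (x̄ - mu_0) = (-0.0226, 0.0358),
  (x̄ - mu_0)^T · [...] = (-0.1667)·(-0.0226) + (0.5)·(0.0358) = 0.0216.

Step 5 — scale by n: T² = 6 · 0.0216 = 0.1299.

T² ≈ 0.1299


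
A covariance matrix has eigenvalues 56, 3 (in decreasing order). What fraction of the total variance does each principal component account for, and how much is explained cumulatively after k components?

Step 1 — total variance = trace(Sigma) = Σ λ_i = 56 + 3 = 59.

Step 2 — fraction explained by component i = λ_i / Σ λ:
  PC1: 56/59 = 0.9492
  PC2: 3/59 = 0.0508

Step 3 — cumulative fraction after k components = (λ_1 + ... + λ_k) / Σ λ:
  k = 1: 56/59 = 0.9492
  k = 2: (56 + 3)/59 = 59/59 = 1

Summary (fraction, with percent):

explained: PC1 0.9492 (94.92%), PC2 0.0508 (5.08%);  cumulative: 0.9492, 1


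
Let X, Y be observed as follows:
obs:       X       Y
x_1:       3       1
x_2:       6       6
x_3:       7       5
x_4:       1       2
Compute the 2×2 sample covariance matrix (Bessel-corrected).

Step 1 — column means:
  mean(X) = (3 + 6 + 7 + 1) / 4 = 17/4 = 4.25
  mean(Y) = (1 + 6 + 5 + 2) / 4 = 14/4 = 3.5

Step 2 — sample covariance S[i,j] = (1/(n-1)) · Σ_k (x_{k,i} - mean_i) · (x_{k,j} - mean_j), with n-1 = 3.
  S[X,X] = ((-1.25)·(-1.25) + (1.75)·(1.75) + (2.75)·(2.75) + (-3.25)·(-3.25)) / 3 = 22.75/3 = 7.5833
  S[X,Y] = ((-1.25)·(-2.5) + (1.75)·(2.5) + (2.75)·(1.5) + (-3.25)·(-1.5)) / 3 = 16.5/3 = 5.5
  S[Y,Y] = ((-2.5)·(-2.5) + (2.5)·(2.5) + (1.5)·(1.5) + (-1.5)·(-1.5)) / 3 = 17/3 = 5.6667

S is symmetric (S[j,i] = S[i,j]). Assembling:

S = [[7.5833, 5.5],
 [5.5, 5.6667]]


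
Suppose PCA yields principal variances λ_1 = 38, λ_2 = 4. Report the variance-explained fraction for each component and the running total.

Step 1 — total variance = trace(Sigma) = Σ λ_i = 38 + 4 = 42.

Step 2 — fraction explained by component i = λ_i / Σ λ:
  PC1: 38/42 = 0.9048
  PC2: 4/42 = 0.0952

Step 3 — cumulative fraction after k components = (λ_1 + ... + λ_k) / Σ λ:
  k = 1: 38/42 = 0.9048
  k = 2: (38 + 4)/42 = 42/42 = 1

Summary (fraction, with percent):

explained: PC1 0.9048 (90.48%), PC2 0.0952 (9.52%);  cumulative: 0.9048, 1


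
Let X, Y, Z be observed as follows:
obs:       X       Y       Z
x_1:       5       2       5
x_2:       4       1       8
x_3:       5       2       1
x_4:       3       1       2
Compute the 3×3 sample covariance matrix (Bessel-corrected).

Step 1 — column means:
  mean(X) = (5 + 4 + 5 + 3) / 4 = 17/4 = 4.25
  mean(Y) = (2 + 1 + 2 + 1) / 4 = 6/4 = 1.5
  mean(Z) = (5 + 8 + 1 + 2) / 4 = 16/4 = 4

Step 2 — sample covariance S[i,j] = (1/(n-1)) · Σ_k (x_{k,i} - mean_i) · (x_{k,j} - mean_j), with n-1 = 3.
  S[X,X] = ((0.75)·(0.75) + (-0.25)·(-0.25) + (0.75)·(0.75) + (-1.25)·(-1.25)) / 3 = 2.75/3 = 0.9167
  S[X,Y] = ((0.75)·(0.5) + (-0.25)·(-0.5) + (0.75)·(0.5) + (-1.25)·(-0.5)) / 3 = 1.5/3 = 0.5
  S[X,Z] = ((0.75)·(1) + (-0.25)·(4) + (0.75)·(-3) + (-1.25)·(-2)) / 3 = 0/3 = 0
  S[Y,Y] = ((0.5)·(0.5) + (-0.5)·(-0.5) + (0.5)·(0.5) + (-0.5)·(-0.5)) / 3 = 1/3 = 0.3333
  S[Y,Z] = ((0.5)·(1) + (-0.5)·(4) + (0.5)·(-3) + (-0.5)·(-2)) / 3 = -2/3 = -0.6667
  S[Z,Z] = ((1)·(1) + (4)·(4) + (-3)·(-3) + (-2)·(-2)) / 3 = 30/3 = 10

S is symmetric (S[j,i] = S[i,j]). Assembling:

S = [[0.9167, 0.5, 0],
 [0.5, 0.3333, -0.6667],
 [0, -0.6667, 10]]


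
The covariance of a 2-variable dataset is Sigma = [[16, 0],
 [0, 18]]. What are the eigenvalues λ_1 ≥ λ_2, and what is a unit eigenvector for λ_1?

Step 1 — characteristic polynomial of 2×2 Sigma:
  det(Sigma - λI) = λ² - trace · λ + det = 0.
  trace = 16 + 18 = 34, det = 16·18 - (0)² = 288.
Step 2 — discriminant:
  Δ = trace² - 4·det = 1156 - 1152 = 4.
Step 3 — eigenvalues:
  λ = (trace ± √Δ)/2 = (34 ± 2)/2,
  λ_1 = 18,  λ_2 = 16.

Step 4 — unit eigenvector for λ_1: Sigma is diagonal, so its eigenvectors are the coordinate axes. λ_1 = 18 is the diagonal entry on the second coordinate axis, hence
  v_1 = (0, 1) (||v_1|| = 1).

λ_1 = 18,  λ_2 = 16;  v_1 ≈ (0, 1)


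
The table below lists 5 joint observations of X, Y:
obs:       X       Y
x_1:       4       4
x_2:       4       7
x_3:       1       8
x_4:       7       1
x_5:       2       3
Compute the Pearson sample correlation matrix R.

Step 1 — column means:
  mean(X) = (4 + 4 + 1 + 7 + 2) / 5 = 18/5 = 3.6
  mean(Y) = (4 + 7 + 8 + 1 + 3) / 5 = 23/5 = 4.6

Step 2 — sample variances and covariances s[i,j] = (1/(n-1)) · Σ_k (x_{k,i} - mean_i) · (x_{k,j} - mean_j), with n-1 = 4:
  s[X,X] = ((0.4)·(0.4) + (0.4)·(0.4) + (-2.6)·(-2.6) + (3.4)·(3.4) + (-1.6)·(-1.6)) / 4 = 21.2/4 = 5.3
  s[X,Y] = ((0.4)·(-0.6) + (0.4)·(2.4) + (-2.6)·(3.4) + (3.4)·(-3.6) + (-1.6)·(-1.6)) / 4 = -17.8/4 = -4.45
  s[Y,Y] = ((-0.6)·(-0.6) + (2.4)·(2.4) + (3.4)·(3.4) + (-3.6)·(-3.6) + (-1.6)·(-1.6)) / 4 = 33.2/4 = 8.3
  Sample standard deviations s_i = √(s[i,i]):
  s(X) = √(5.3) = 2.3022
  s(Y) = √(8.3) = 2.881

Step 3 — r_{ij} = s_{ij} / (s_i · s_j):
  r[X,X] = 1 (diagonal).
  r[X,Y] = -4.45 / (2.3022 · 2.881) = -4.45 / 6.6325 = -0.6709
  r[Y,Y] = 1 (diagonal).

R is symmetric with unit diagonal. Assembling:

R = [[1, -0.6709],
 [-0.6709, 1]]


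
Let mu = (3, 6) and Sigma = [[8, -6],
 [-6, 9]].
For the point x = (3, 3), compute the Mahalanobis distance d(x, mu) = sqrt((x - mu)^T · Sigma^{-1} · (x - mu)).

Step 1 — centre the observation: (x - mu) = (0, -3).

Step 2 — invert Sigma. det(Sigma) = 8·9 - (-6)² = 36.
  Sigma^{-1} = (1/det) · [[d, -b], [-b, a]] = [[0.25, 0.1667],
 [0.1667, 0.2222]].

Step 3 — form the quadratic (x - mu)^T · Sigma^{-1} · (x - mu):
  Sigma^{-1} · (x - mu) = (-0.5, -0.6667).
  (x - mu)^T · [Sigma^{-1} · (x - mu)] = (0)·(-0.5) + (-3)·(-0.6667) = 2.

Step 4 — take square root: d = √(2) ≈ 1.4142.

d(x, mu) = √(2) ≈ 1.4142


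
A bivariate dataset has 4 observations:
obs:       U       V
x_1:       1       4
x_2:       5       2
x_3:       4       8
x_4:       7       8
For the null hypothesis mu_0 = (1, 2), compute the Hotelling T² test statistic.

Step 1 — sample mean vector:
  mean(U) = (1 + 5 + 4 + 7) / 4 = 17/4 = 4.25
  mean(V) = (4 + 2 + 8 + 8) / 4 = 22/4 = 5.5
  x̄ = (4.25, 5.5),  deviation x̄ - mu_0 = (4.25, 5.5) - (1, 2) = (3.25, 3.5).

Step 2 — sample covariance matrix, S[i,j] = (1/(n-1)) · Σ_k (x_{k,i} - mean_i) · (x_{k,j} - mean_j), divisor n-1 = 3:
  S[U,U] = ((-3.25)·(-3.25) + (0.75)·(0.75) + (-0.25)·(-0.25) + (2.75)·(2.75)) / 3 = 18.75/3 = 6.25
  S[U,V] = ((-3.25)·(-1.5) + (0.75)·(-3.5) + (-0.25)·(2.5) + (2.75)·(2.5)) / 3 = 8.5/3 = 2.8333
  S[V,V] = ((-1.5)·(-1.5) + (-3.5)·(-3.5) + (2.5)·(2.5) + (2.5)·(2.5)) / 3 = 27/3 = 9
  S = [[6.25, 2.8333],
 [2.8333, 9]].

Step 3 — invert S. det(S) = 6.25·9 - (2.8333)² = 48.2222.
  S^{-1} = (1/det) · [[d, -b], [-b, a]] = [[0.1866, -0.0588],
 [-0.0588, 0.1296]].

Step 4 — quadratic form (x̄ - mu_0)^T · S^{-1} · (x̄ - mu_0):
  S^{-1} · (x̄ - mu_0) = (0.4009, 0.2627),
  (x̄ - mu_0)^T · [...] = (3.25)·(0.4009) + (3.5)·(0.2627) = 2.2224.

Step 5 — scale by n: T² = 4 · 2.2224 = 8.8894.

T² ≈ 8.8894


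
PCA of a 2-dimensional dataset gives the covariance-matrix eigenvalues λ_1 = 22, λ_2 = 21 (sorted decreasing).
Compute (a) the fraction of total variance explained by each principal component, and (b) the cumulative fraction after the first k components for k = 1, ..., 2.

Step 1 — total variance = trace(Sigma) = Σ λ_i = 22 + 21 = 43.

Step 2 — fraction explained by component i = λ_i / Σ λ:
  PC1: 22/43 = 0.5116
  PC2: 21/43 = 0.4884

Step 3 — cumulative fraction after k components = (λ_1 + ... + λ_k) / Σ λ:
  k = 1: 22/43 = 0.5116
  k = 2: (22 + 21)/43 = 43/43 = 1

Summary (fraction, with percent):

explained: PC1 0.5116 (51.16%), PC2 0.4884 (48.84%);  cumulative: 0.5116, 1


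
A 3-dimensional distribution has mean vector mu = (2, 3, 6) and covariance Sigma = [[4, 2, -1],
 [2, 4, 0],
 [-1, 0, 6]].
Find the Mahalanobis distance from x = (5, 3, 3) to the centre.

Step 1 — centre the observation: (x - mu) = (3, 0, -3).

Step 2 — invert Sigma (cofactor / det for 3×3, or solve directly):
  Sigma^{-1} = [[0.3529, -0.1765, 0.0588],
 [-0.1765, 0.3382, -0.0294],
 [0.0588, -0.0294, 0.1765]].

Step 3 — form the quadratic (x - mu)^T · Sigma^{-1} · (x - mu):
  Sigma^{-1} · (x - mu) = (0.8824, -0.4412, -0.3529).
  (x - mu)^T · [Sigma^{-1} · (x - mu)] = (3)·(0.8824) + (0)·(-0.4412) + (-3)·(-0.3529) = 3.7059.

Step 4 — take square root: d = √(3.7059) ≈ 1.9251.

d(x, mu) = √(3.7059) ≈ 1.9251


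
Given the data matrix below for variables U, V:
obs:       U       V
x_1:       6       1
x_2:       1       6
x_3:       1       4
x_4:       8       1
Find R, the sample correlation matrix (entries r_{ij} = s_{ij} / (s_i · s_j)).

Step 1 — column means:
  mean(U) = (6 + 1 + 1 + 8) / 4 = 16/4 = 4
  mean(V) = (1 + 6 + 4 + 1) / 4 = 12/4 = 3

Step 2 — sample variances and covariances s[i,j] = (1/(n-1)) · Σ_k (x_{k,i} - mean_i) · (x_{k,j} - mean_j), with n-1 = 3:
  s[U,U] = ((2)·(2) + (-3)·(-3) + (-3)·(-3) + (4)·(4)) / 3 = 38/3 = 12.6667
  s[U,V] = ((2)·(-2) + (-3)·(3) + (-3)·(1) + (4)·(-2)) / 3 = -24/3 = -8
  s[V,V] = ((-2)·(-2) + (3)·(3) + (1)·(1) + (-2)·(-2)) / 3 = 18/3 = 6
  Sample standard deviations s_i = √(s[i,i]):
  s(U) = √(12.6667) = 3.559
  s(V) = √(6) = 2.4495

Step 3 — r_{ij} = s_{ij} / (s_i · s_j):
  r[U,U] = 1 (diagonal).
  r[U,V] = -8 / (3.559 · 2.4495) = -8 / 8.7178 = -0.9177
  r[V,V] = 1 (diagonal).

R is symmetric with unit diagonal. Assembling:

R = [[1, -0.9177],
 [-0.9177, 1]]


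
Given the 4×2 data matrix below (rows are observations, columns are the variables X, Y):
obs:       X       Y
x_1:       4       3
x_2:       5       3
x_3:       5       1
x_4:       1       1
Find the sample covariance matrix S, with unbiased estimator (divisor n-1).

Step 1 — column means:
  mean(X) = (4 + 5 + 5 + 1) / 4 = 15/4 = 3.75
  mean(Y) = (3 + 3 + 1 + 1) / 4 = 8/4 = 2

Step 2 — sample covariance S[i,j] = (1/(n-1)) · Σ_k (x_{k,i} - mean_i) · (x_{k,j} - mean_j), with n-1 = 3.
  S[X,X] = ((0.25)·(0.25) + (1.25)·(1.25) + (1.25)·(1.25) + (-2.75)·(-2.75)) / 3 = 10.75/3 = 3.5833
  S[X,Y] = ((0.25)·(1) + (1.25)·(1) + (1.25)·(-1) + (-2.75)·(-1)) / 3 = 3/3 = 1
  S[Y,Y] = ((1)·(1) + (1)·(1) + (-1)·(-1) + (-1)·(-1)) / 3 = 4/3 = 1.3333

S is symmetric (S[j,i] = S[i,j]). Assembling:

S = [[3.5833, 1],
 [1, 1.3333]]


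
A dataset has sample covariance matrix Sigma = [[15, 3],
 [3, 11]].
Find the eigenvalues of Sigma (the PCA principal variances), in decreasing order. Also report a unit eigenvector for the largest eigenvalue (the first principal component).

Step 1 — characteristic polynomial of 2×2 Sigma:
  det(Sigma - λI) = λ² - trace · λ + det = 0.
  trace = 15 + 11 = 26, det = 15·11 - (3)² = 156.
Step 2 — discriminant:
  Δ = trace² - 4·det = 676 - 624 = 52.
Step 3 — eigenvalues:
  λ = (trace ± √Δ)/2 = (26 ± 7.2111)/2,
  λ_1 = 16.6056,  λ_2 = 9.3944.

Step 4 — unit eigenvector for λ_1: solve (Sigma - λ_1 I)v = 0. First row:
  (15 - 16.6056)·v_x + (3)·v_y = 0, i.e. (-1.6056)·v_x + (3)·v_y = 0,
  so v ∝ (b, λ_1 - a) = (3, 1.6056) = u.
  ||u|| = √((3)² + (1.6056)²) = √(11.5778) ≈ 3.4026,
  v_1 = u/||u|| ≈ (0.8817, 0.4719) (||v_1|| = 1).

λ_1 = 16.6056,  λ_2 = 9.3944;  v_1 ≈ (0.8817, 0.4719)


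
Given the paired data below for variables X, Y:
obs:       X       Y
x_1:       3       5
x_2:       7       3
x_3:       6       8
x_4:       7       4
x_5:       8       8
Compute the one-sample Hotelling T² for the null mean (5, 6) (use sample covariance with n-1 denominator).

Step 1 — sample mean vector:
  mean(X) = (3 + 7 + 6 + 7 + 8) / 5 = 31/5 = 6.2
  mean(Y) = (5 + 3 + 8 + 4 + 8) / 5 = 28/5 = 5.6
  x̄ = (6.2, 5.6),  deviation x̄ - mu_0 = (6.2, 5.6) - (5, 6) = (1.2, -0.4).

Step 2 — sample covariance matrix, S[i,j] = (1/(n-1)) · Σ_k (x_{k,i} - mean_i) · (x_{k,j} - mean_j), divisor n-1 = 4:
  S[X,X] = ((-3.2)·(-3.2) + (0.8)·(0.8) + (-0.2)·(-0.2) + (0.8)·(0.8) + (1.8)·(1.8)) / 4 = 14.8/4 = 3.7
  S[X,Y] = ((-3.2)·(-0.6) + (0.8)·(-2.6) + (-0.2)·(2.4) + (0.8)·(-1.6) + (1.8)·(2.4)) / 4 = 2.4/4 = 0.6
  S[Y,Y] = ((-0.6)·(-0.6) + (-2.6)·(-2.6) + (2.4)·(2.4) + (-1.6)·(-1.6) + (2.4)·(2.4)) / 4 = 21.2/4 = 5.3
  S = [[3.7, 0.6],
 [0.6, 5.3]].

Step 3 — invert S. det(S) = 3.7·5.3 - (0.6)² = 19.25.
  S^{-1} = (1/det) · [[d, -b], [-b, a]] = [[0.2753, -0.0312],
 [-0.0312, 0.1922]].

Step 4 — quadratic form (x̄ - mu_0)^T · S^{-1} · (x̄ - mu_0):
  S^{-1} · (x̄ - mu_0) = (0.3429, -0.1143),
  (x̄ - mu_0)^T · [...] = (1.2)·(0.3429) + (-0.4)·(-0.1143) = 0.4571.

Step 5 — scale by n: T² = 5 · 0.4571 = 2.2857.

T² ≈ 2.2857


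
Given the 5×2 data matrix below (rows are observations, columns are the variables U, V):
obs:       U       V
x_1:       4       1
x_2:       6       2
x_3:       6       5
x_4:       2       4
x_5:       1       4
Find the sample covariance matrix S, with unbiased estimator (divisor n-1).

Step 1 — column means:
  mean(U) = (4 + 6 + 6 + 2 + 1) / 5 = 19/5 = 3.8
  mean(V) = (1 + 2 + 5 + 4 + 4) / 5 = 16/5 = 3.2

Step 2 — sample covariance S[i,j] = (1/(n-1)) · Σ_k (x_{k,i} - mean_i) · (x_{k,j} - mean_j), with n-1 = 4.
  S[U,U] = ((0.2)·(0.2) + (2.2)·(2.2) + (2.2)·(2.2) + (-1.8)·(-1.8) + (-2.8)·(-2.8)) / 4 = 20.8/4 = 5.2
  S[U,V] = ((0.2)·(-2.2) + (2.2)·(-1.2) + (2.2)·(1.8) + (-1.8)·(0.8) + (-2.8)·(0.8)) / 4 = -2.8/4 = -0.7
  S[V,V] = ((-2.2)·(-2.2) + (-1.2)·(-1.2) + (1.8)·(1.8) + (0.8)·(0.8) + (0.8)·(0.8)) / 4 = 10.8/4 = 2.7

S is symmetric (S[j,i] = S[i,j]). Assembling:

S = [[5.2, -0.7],
 [-0.7, 2.7]]


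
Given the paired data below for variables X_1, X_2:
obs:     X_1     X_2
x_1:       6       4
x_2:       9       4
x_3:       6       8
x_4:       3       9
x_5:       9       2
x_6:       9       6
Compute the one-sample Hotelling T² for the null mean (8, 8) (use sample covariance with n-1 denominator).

Step 1 — sample mean vector:
  mean(X_1) = (6 + 9 + 6 + 3 + 9 + 9) / 6 = 42/6 = 7
  mean(X_2) = (4 + 4 + 8 + 9 + 2 + 6) / 6 = 33/6 = 5.5
  x̄ = (7, 5.5),  deviation x̄ - mu_0 = (7, 5.5) - (8, 8) = (-1, -2.5).

Step 2 — sample covariance matrix, S[i,j] = (1/(n-1)) · Σ_k (x_{k,i} - mean_i) · (x_{k,j} - mean_j), divisor n-1 = 5:
  S[X_1,X_1] = ((-1)·(-1) + (2)·(2) + (-1)·(-1) + (-4)·(-4) + (2)·(2) + (2)·(2)) / 5 = 30/5 = 6
  S[X_1,X_2] = ((-1)·(-1.5) + (2)·(-1.5) + (-1)·(2.5) + (-4)·(3.5) + (2)·(-3.5) + (2)·(0.5)) / 5 = -24/5 = -4.8
  S[X_2,X_2] = ((-1.5)·(-1.5) + (-1.5)·(-1.5) + (2.5)·(2.5) + (3.5)·(3.5) + (-3.5)·(-3.5) + (0.5)·(0.5)) / 5 = 35.5/5 = 7.1
  S = [[6, -4.8],
 [-4.8, 7.1]].

Step 3 — invert S. det(S) = 6·7.1 - (-4.8)² = 19.56.
  S^{-1} = (1/det) · [[d, -b], [-b, a]] = [[0.363, 0.2454],
 [0.2454, 0.3067]].

Step 4 — quadratic form (x̄ - mu_0)^T · S^{-1} · (x̄ - mu_0):
  S^{-1} · (x̄ - mu_0) = (-0.9765, -1.0123),
  (x̄ - mu_0)^T · [...] = (-1)·(-0.9765) + (-2.5)·(-1.0123) = 3.5072.

Step 5 — scale by n: T² = 6 · 3.5072 = 21.0429.

T² ≈ 21.0429


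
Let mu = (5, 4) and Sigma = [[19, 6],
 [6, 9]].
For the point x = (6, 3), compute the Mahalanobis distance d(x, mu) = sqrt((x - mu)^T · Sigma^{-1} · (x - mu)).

Step 1 — centre the observation: (x - mu) = (1, -1).

Step 2 — invert Sigma. det(Sigma) = 19·9 - (6)² = 135.
  Sigma^{-1} = (1/det) · [[d, -b], [-b, a]] = [[0.0667, -0.0444],
 [-0.0444, 0.1407]].

Step 3 — form the quadratic (x - mu)^T · Sigma^{-1} · (x - mu):
  Sigma^{-1} · (x - mu) = (0.1111, -0.1852).
  (x - mu)^T · [Sigma^{-1} · (x - mu)] = (1)·(0.1111) + (-1)·(-0.1852) = 0.2963.

Step 4 — take square root: d = √(0.2963) ≈ 0.5443.

d(x, mu) = √(0.2963) ≈ 0.5443


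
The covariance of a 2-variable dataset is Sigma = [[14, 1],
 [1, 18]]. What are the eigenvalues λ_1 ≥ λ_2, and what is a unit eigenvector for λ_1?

Step 1 — characteristic polynomial of 2×2 Sigma:
  det(Sigma - λI) = λ² - trace · λ + det = 0.
  trace = 14 + 18 = 32, det = 14·18 - (1)² = 251.
Step 2 — discriminant:
  Δ = trace² - 4·det = 1024 - 1004 = 20.
Step 3 — eigenvalues:
  λ = (trace ± √Δ)/2 = (32 ± 4.4721)/2,
  λ_1 = 18.2361,  λ_2 = 13.7639.

Step 4 — unit eigenvector for λ_1: solve (Sigma - λ_1 I)v = 0. First row:
  (14 - 18.2361)·v_x + (1)·v_y = 0, i.e. (-4.2361)·v_x + (1)·v_y = 0,
  so v ∝ (b, λ_1 - a) = (1, 4.2361) = u.
  ||u|| = √((1)² + (4.2361)²) = √(18.9443) ≈ 4.3525,
  v_1 = u/||u|| ≈ (0.2298, 0.9732) (||v_1|| = 1).

λ_1 = 18.2361,  λ_2 = 13.7639;  v_1 ≈ (0.2298, 0.9732)


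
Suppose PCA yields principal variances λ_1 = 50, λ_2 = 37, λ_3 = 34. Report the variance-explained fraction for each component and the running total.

Step 1 — total variance = trace(Sigma) = Σ λ_i = 50 + 37 + 34 = 121.

Step 2 — fraction explained by component i = λ_i / Σ λ:
  PC1: 50/121 = 0.4132
  PC2: 37/121 = 0.3058
  PC3: 34/121 = 0.281

Step 3 — cumulative fraction after k components = (λ_1 + ... + λ_k) / Σ λ:
  k = 1: 50/121 = 0.4132
  k = 2: (50 + 37)/121 = 87/121 = 0.719
  k = 3: (50 + 37 + 34)/121 = 121/121 = 1

Summary (fraction, with percent):

explained: PC1 0.4132 (41.32%), PC2 0.3058 (30.58%), PC3 0.281 (28.1%);  cumulative: 0.4132, 0.719, 1


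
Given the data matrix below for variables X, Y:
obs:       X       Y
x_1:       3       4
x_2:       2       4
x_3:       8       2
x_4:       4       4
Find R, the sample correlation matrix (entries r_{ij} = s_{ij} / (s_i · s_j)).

Step 1 — column means:
  mean(X) = (3 + 2 + 8 + 4) / 4 = 17/4 = 4.25
  mean(Y) = (4 + 4 + 2 + 4) / 4 = 14/4 = 3.5

Step 2 — sample variances and covariances s[i,j] = (1/(n-1)) · Σ_k (x_{k,i} - mean_i) · (x_{k,j} - mean_j), with n-1 = 3:
  s[X,X] = ((-1.25)·(-1.25) + (-2.25)·(-2.25) + (3.75)·(3.75) + (-0.25)·(-0.25)) / 3 = 20.75/3 = 6.9167
  s[X,Y] = ((-1.25)·(0.5) + (-2.25)·(0.5) + (3.75)·(-1.5) + (-0.25)·(0.5)) / 3 = -7.5/3 = -2.5
  s[Y,Y] = ((0.5)·(0.5) + (0.5)·(0.5) + (-1.5)·(-1.5) + (0.5)·(0.5)) / 3 = 3/3 = 1
  Sample standard deviations s_i = √(s[i,i]):
  s(X) = √(6.9167) = 2.63
  s(Y) = √(1) = 1

Step 3 — r_{ij} = s_{ij} / (s_i · s_j):
  r[X,X] = 1 (diagonal).
  r[X,Y] = -2.5 / (2.63 · 1) = -2.5 / 2.63 = -0.9506
  r[Y,Y] = 1 (diagonal).

R is symmetric with unit diagonal. Assembling:

R = [[1, -0.9506],
 [-0.9506, 1]]


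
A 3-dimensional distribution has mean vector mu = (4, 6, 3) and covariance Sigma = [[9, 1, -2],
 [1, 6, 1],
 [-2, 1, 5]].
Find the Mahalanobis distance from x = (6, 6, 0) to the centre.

Step 1 — centre the observation: (x - mu) = (2, 0, -3).

Step 2 — invert Sigma (cofactor / det for 3×3, or solve directly):
  Sigma^{-1} = [[0.1272, -0.0307, 0.057],
 [-0.0307, 0.1798, -0.0482],
 [0.057, -0.0482, 0.2325]].

Step 3 — form the quadratic (x - mu)^T · Sigma^{-1} · (x - mu):
  Sigma^{-1} · (x - mu) = (0.0833, 0.0833, -0.5833).
  (x - mu)^T · [Sigma^{-1} · (x - mu)] = (2)·(0.0833) + (0)·(0.0833) + (-3)·(-0.5833) = 1.9167.

Step 4 — take square root: d = √(1.9167) ≈ 1.3844.

d(x, mu) = √(1.9167) ≈ 1.3844


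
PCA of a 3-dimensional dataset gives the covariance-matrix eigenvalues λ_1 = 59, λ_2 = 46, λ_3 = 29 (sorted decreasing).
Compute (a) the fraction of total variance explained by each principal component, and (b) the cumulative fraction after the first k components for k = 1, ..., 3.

Step 1 — total variance = trace(Sigma) = Σ λ_i = 59 + 46 + 29 = 134.

Step 2 — fraction explained by component i = λ_i / Σ λ:
  PC1: 59/134 = 0.4403
  PC2: 46/134 = 0.3433
  PC3: 29/134 = 0.2164

Step 3 — cumulative fraction after k components = (λ_1 + ... + λ_k) / Σ λ:
  k = 1: 59/134 = 0.4403
  k = 2: (59 + 46)/134 = 105/134 = 0.7836
  k = 3: (59 + 46 + 29)/134 = 134/134 = 1

Summary (fraction, with percent):

explained: PC1 0.4403 (44.03%), PC2 0.3433 (34.33%), PC3 0.2164 (21.64%);  cumulative: 0.4403, 0.7836, 1


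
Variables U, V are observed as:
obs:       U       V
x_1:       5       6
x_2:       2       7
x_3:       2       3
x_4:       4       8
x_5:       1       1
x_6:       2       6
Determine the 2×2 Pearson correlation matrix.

Step 1 — column means:
  mean(U) = (5 + 2 + 2 + 4 + 1 + 2) / 6 = 16/6 = 2.6667
  mean(V) = (6 + 7 + 3 + 8 + 1 + 6) / 6 = 31/6 = 5.1667

Step 2 — sample variances and covariances s[i,j] = (1/(n-1)) · Σ_k (x_{k,i} - mean_i) · (x_{k,j} - mean_j), with n-1 = 5:
  s[U,U] = ((2.3333)·(2.3333) + (-0.6667)·(-0.6667) + (-0.6667)·(-0.6667) + (1.3333)·(1.3333) + (-1.6667)·(-1.6667) + (-0.6667)·(-0.6667)) / 5 = 11.3333/5 = 2.2667
  s[U,V] = ((2.3333)·(0.8333) + (-0.6667)·(1.8333) + (-0.6667)·(-2.1667) + (1.3333)·(2.8333) + (-1.6667)·(-4.1667) + (-0.6667)·(0.8333)) / 5 = 12.3333/5 = 2.4667
  s[V,V] = ((0.8333)·(0.8333) + (1.8333)·(1.8333) + (-2.1667)·(-2.1667) + (2.8333)·(2.8333) + (-4.1667)·(-4.1667) + (0.8333)·(0.8333)) / 5 = 34.8333/5 = 6.9667
  Sample standard deviations s_i = √(s[i,i]):
  s(U) = √(2.2667) = 1.5055
  s(V) = √(6.9667) = 2.6394

Step 3 — r_{ij} = s_{ij} / (s_i · s_j):
  r[U,U] = 1 (diagonal).
  r[U,V] = 2.4667 / (1.5055 · 2.6394) = 2.4667 / 3.9738 = 0.6207
  r[V,V] = 1 (diagonal).

R is symmetric with unit diagonal. Assembling:

R = [[1, 0.6207],
 [0.6207, 1]]


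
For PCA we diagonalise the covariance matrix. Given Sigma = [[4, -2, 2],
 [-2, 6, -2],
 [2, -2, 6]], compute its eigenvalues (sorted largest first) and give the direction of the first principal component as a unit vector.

Step 1 — characteristic polynomial p(λ) = det(λI - Sigma) = λ³ - tr·λ² + c_1·λ - det, where tr = trace, c_1 = sum of the principal 2×2 minors, det = det(Sigma):
  tr = 4 + 6 + 6 = 16,
  c_1 = (4·6 - (-2)²) + (4·6 - (2)²) + (6·6 - (-2)²) = 20 + 20 + 32 = 72,
  det = 4·(6·6 - (-2)²) - (-2)·((-2)·6 - (-2)·(2)) + (2)·((-2)·(-2) - 6·(2)) = 4·(32) - (-2)·(-8) + (2)·(-8) = 96.
  So p(λ) = λ³ - 16λ² + 72λ - 96.
Step 2 — look for an integer root (rational root theorem: any rational root is an integer divisor of 96). Testing λ = 4:
  p(4) = 64 - 256 + 288 - 96 = 0  ✓
  Dividing out (λ - 4): p(λ) = (λ - 4)(λ² - 12λ + 24).
Step 3 — remaining eigenvalues from the quadratic λ² - 12λ + 24 = 0:
  Δ = 12² - 4·24 = 144 - 96 = 48,  λ = (12 ± √48)/2 = (12 ± 6.9282)/2 ≈ 9.4641 or 2.5359.
  Sorted: λ_1 = 9.4641,  λ_2 = 4,  λ_3 = 2.5359  (check: sum = 16 = tr ✓).

Step 4 — unit eigenvector for λ_1 ≈ 9.4641: v spans the null space of (Sigma - λ_1 I), whose rows are
  r_1 = (-5.4641, -2, 2),  r_2 = (-2, -3.4641, -2),  r_3 = (2, -2, -3.4641).
  v is orthogonal to every row, so take v ∝ r_1 × r_2 = ((-2)·(-2) - (2)·(-3.4641), (2)·(-2) - (-5.4641)·(-2), (-5.4641)·(-3.4641) - (-2)·(-2)) ≈ (10.9282, -14.9282, 14.9282).
  Let u = (10.9282, -14.9282, 14.9282).
  ||u|| = √((10.9282)² + (-14.9282)² + (14.9282)²) = √(565.1281) ≈ 23.7724,  v_1 = u/||u|| ≈ (0.4597, -0.628, 0.628) (||v_1|| = 1).

λ_1 = 9.4641,  λ_2 = 4,  λ_3 = 2.5359;  v_1 ≈ (0.4597, -0.628, 0.628)


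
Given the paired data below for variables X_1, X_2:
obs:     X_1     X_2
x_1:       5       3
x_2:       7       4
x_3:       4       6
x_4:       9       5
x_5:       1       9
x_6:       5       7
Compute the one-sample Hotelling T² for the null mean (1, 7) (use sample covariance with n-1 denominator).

Step 1 — sample mean vector:
  mean(X_1) = (5 + 7 + 4 + 9 + 1 + 5) / 6 = 31/6 = 5.1667
  mean(X_2) = (3 + 4 + 6 + 5 + 9 + 7) / 6 = 34/6 = 5.6667
  x̄ = (5.1667, 5.6667),  deviation x̄ - mu_0 = (5.1667, 5.6667) - (1, 7) = (4.1667, -1.3333).

Step 2 — sample covariance matrix, S[i,j] = (1/(n-1)) · Σ_k (x_{k,i} - mean_i) · (x_{k,j} - mean_j), divisor n-1 = 5:
  S[X_1,X_1] = ((-0.1667)·(-0.1667) + (1.8333)·(1.8333) + (-1.1667)·(-1.1667) + (3.8333)·(3.8333) + (-4.1667)·(-4.1667) + (-0.1667)·(-0.1667)) / 5 = 36.8333/5 = 7.3667
  S[X_1,X_2] = ((-0.1667)·(-2.6667) + (1.8333)·(-1.6667) + (-1.1667)·(0.3333) + (3.8333)·(-0.6667) + (-4.1667)·(3.3333) + (-0.1667)·(1.3333)) / 5 = -19.6667/5 = -3.9333
  S[X_2,X_2] = ((-2.6667)·(-2.6667) + (-1.6667)·(-1.6667) + (0.3333)·(0.3333) + (-0.6667)·(-0.6667) + (3.3333)·(3.3333) + (1.3333)·(1.3333)) / 5 = 23.3333/5 = 4.6667
  S = [[7.3667, -3.9333],
 [-3.9333, 4.6667]].

Step 3 — invert S. det(S) = 7.3667·4.6667 - (-3.9333)² = 18.9067.
  S^{-1} = (1/det) · [[d, -b], [-b, a]] = [[0.2468, 0.208],
 [0.208, 0.3896]].

Step 4 — quadratic form (x̄ - mu_0)^T · S^{-1} · (x̄ - mu_0):
  S^{-1} · (x̄ - mu_0) = (0.7511, 0.3473),
  (x̄ - mu_0)^T · [...] = (4.1667)·(0.7511) + (-1.3333)·(0.3473) = 2.6663.

Step 5 — scale by n: T² = 6 · 2.6663 = 15.9979.

T² ≈ 15.9979


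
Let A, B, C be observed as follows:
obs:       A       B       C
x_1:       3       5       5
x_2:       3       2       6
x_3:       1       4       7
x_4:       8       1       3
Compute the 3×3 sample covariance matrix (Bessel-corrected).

Step 1 — column means:
  mean(A) = (3 + 3 + 1 + 8) / 4 = 15/4 = 3.75
  mean(B) = (5 + 2 + 4 + 1) / 4 = 12/4 = 3
  mean(C) = (5 + 6 + 7 + 3) / 4 = 21/4 = 5.25

Step 2 — sample covariance S[i,j] = (1/(n-1)) · Σ_k (x_{k,i} - mean_i) · (x_{k,j} - mean_j), with n-1 = 3.
  S[A,A] = ((-0.75)·(-0.75) + (-0.75)·(-0.75) + (-2.75)·(-2.75) + (4.25)·(4.25)) / 3 = 26.75/3 = 8.9167
  S[A,B] = ((-0.75)·(2) + (-0.75)·(-1) + (-2.75)·(1) + (4.25)·(-2)) / 3 = -12/3 = -4
  S[A,C] = ((-0.75)·(-0.25) + (-0.75)·(0.75) + (-2.75)·(1.75) + (4.25)·(-2.25)) / 3 = -14.75/3 = -4.9167
  S[B,B] = ((2)·(2) + (-1)·(-1) + (1)·(1) + (-2)·(-2)) / 3 = 10/3 = 3.3333
  S[B,C] = ((2)·(-0.25) + (-1)·(0.75) + (1)·(1.75) + (-2)·(-2.25)) / 3 = 5/3 = 1.6667
  S[C,C] = ((-0.25)·(-0.25) + (0.75)·(0.75) + (1.75)·(1.75) + (-2.25)·(-2.25)) / 3 = 8.75/3 = 2.9167

S is symmetric (S[j,i] = S[i,j]). Assembling:

S = [[8.9167, -4, -4.9167],
 [-4, 3.3333, 1.6667],
 [-4.9167, 1.6667, 2.9167]]


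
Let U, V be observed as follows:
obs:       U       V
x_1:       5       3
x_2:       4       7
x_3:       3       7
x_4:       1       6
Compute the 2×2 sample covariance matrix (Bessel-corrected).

Step 1 — column means:
  mean(U) = (5 + 4 + 3 + 1) / 4 = 13/4 = 3.25
  mean(V) = (3 + 7 + 7 + 6) / 4 = 23/4 = 5.75

Step 2 — sample covariance S[i,j] = (1/(n-1)) · Σ_k (x_{k,i} - mean_i) · (x_{k,j} - mean_j), with n-1 = 3.
  S[U,U] = ((1.75)·(1.75) + (0.75)·(0.75) + (-0.25)·(-0.25) + (-2.25)·(-2.25)) / 3 = 8.75/3 = 2.9167
  S[U,V] = ((1.75)·(-2.75) + (0.75)·(1.25) + (-0.25)·(1.25) + (-2.25)·(0.25)) / 3 = -4.75/3 = -1.5833
  S[V,V] = ((-2.75)·(-2.75) + (1.25)·(1.25) + (1.25)·(1.25) + (0.25)·(0.25)) / 3 = 10.75/3 = 3.5833

S is symmetric (S[j,i] = S[i,j]). Assembling:

S = [[2.9167, -1.5833],
 [-1.5833, 3.5833]]


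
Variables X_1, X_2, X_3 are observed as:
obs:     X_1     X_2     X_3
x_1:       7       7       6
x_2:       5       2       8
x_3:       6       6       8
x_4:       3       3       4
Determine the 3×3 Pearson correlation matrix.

Step 1 — column means:
  mean(X_1) = (7 + 5 + 6 + 3) / 4 = 21/4 = 5.25
  mean(X_2) = (7 + 2 + 6 + 3) / 4 = 18/4 = 4.5
  mean(X_3) = (6 + 8 + 8 + 4) / 4 = 26/4 = 6.5

Step 2 — sample variances and covariances s[i,j] = (1/(n-1)) · Σ_k (x_{k,i} - mean_i) · (x_{k,j} - mean_j), with n-1 = 3:
  s[X_1,X_1] = ((1.75)·(1.75) + (-0.25)·(-0.25) + (0.75)·(0.75) + (-2.25)·(-2.25)) / 3 = 8.75/3 = 2.9167
  s[X_1,X_2] = ((1.75)·(2.5) + (-0.25)·(-2.5) + (0.75)·(1.5) + (-2.25)·(-1.5)) / 3 = 9.5/3 = 3.1667
  s[X_1,X_3] = ((1.75)·(-0.5) + (-0.25)·(1.5) + (0.75)·(1.5) + (-2.25)·(-2.5)) / 3 = 5.5/3 = 1.8333
  s[X_2,X_2] = ((2.5)·(2.5) + (-2.5)·(-2.5) + (1.5)·(1.5) + (-1.5)·(-1.5)) / 3 = 17/3 = 5.6667
  s[X_2,X_3] = ((2.5)·(-0.5) + (-2.5)·(1.5) + (1.5)·(1.5) + (-1.5)·(-2.5)) / 3 = 1/3 = 0.3333
  s[X_3,X_3] = ((-0.5)·(-0.5) + (1.5)·(1.5) + (1.5)·(1.5) + (-2.5)·(-2.5)) / 3 = 11/3 = 3.6667
  Sample standard deviations s_i = √(s[i,i]):
  s(X_1) = √(2.9167) = 1.7078
  s(X_2) = √(5.6667) = 2.3805
  s(X_3) = √(3.6667) = 1.9149

Step 3 — r_{ij} = s_{ij} / (s_i · s_j):
  r[X_1,X_1] = 1 (diagonal).
  r[X_1,X_2] = 3.1667 / (1.7078 · 2.3805) = 3.1667 / 4.0654 = 0.7789
  r[X_1,X_3] = 1.8333 / (1.7078 · 1.9149) = 1.8333 / 3.2702 = 0.5606
  r[X_2,X_2] = 1 (diagonal).
  r[X_2,X_3] = 0.3333 / (2.3805 · 1.9149) = 0.3333 / 4.5583 = 0.0731
  r[X_3,X_3] = 1 (diagonal).

R is symmetric with unit diagonal. Assembling:

R = [[1, 0.7789, 0.5606],
 [0.7789, 1, 0.0731],
 [0.5606, 0.0731, 1]]


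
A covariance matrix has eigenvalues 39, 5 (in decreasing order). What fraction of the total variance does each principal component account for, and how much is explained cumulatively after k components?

Step 1 — total variance = trace(Sigma) = Σ λ_i = 39 + 5 = 44.

Step 2 — fraction explained by component i = λ_i / Σ λ:
  PC1: 39/44 = 0.8864
  PC2: 5/44 = 0.1136

Step 3 — cumulative fraction after k components = (λ_1 + ... + λ_k) / Σ λ:
  k = 1: 39/44 = 0.8864
  k = 2: (39 + 5)/44 = 44/44 = 1

Summary (fraction, with percent):

explained: PC1 0.8864 (88.64%), PC2 0.1136 (11.36%);  cumulative: 0.8864, 1


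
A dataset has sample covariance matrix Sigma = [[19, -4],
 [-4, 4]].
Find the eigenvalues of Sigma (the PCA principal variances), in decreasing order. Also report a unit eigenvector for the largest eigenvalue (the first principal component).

Step 1 — characteristic polynomial of 2×2 Sigma:
  det(Sigma - λI) = λ² - trace · λ + det = 0.
  trace = 19 + 4 = 23, det = 19·4 - (-4)² = 60.
Step 2 — discriminant:
  Δ = trace² - 4·det = 529 - 240 = 289.
Step 3 — eigenvalues:
  λ = (trace ± √Δ)/2 = (23 ± 17)/2,
  λ_1 = 20,  λ_2 = 3.

Step 4 — unit eigenvector for λ_1: solve (Sigma - λ_1 I)v = 0. First row:
  (19 - 20)·v_x + (-4)·v_y = 0, i.e. (-1)·v_x + (-4)·v_y = 0,
  so v ∝ (b, λ_1 - a) = (-4, 1); multiply by -1 so the first entry is positive: u = (4, -1).
  ||u|| = √((4)² + (-1)²) = √(17) ≈ 4.1231,
  v_1 = u/||u|| ≈ (0.9701, -0.2425) (||v_1|| = 1).

λ_1 = 20,  λ_2 = 3;  v_1 ≈ (0.9701, -0.2425)


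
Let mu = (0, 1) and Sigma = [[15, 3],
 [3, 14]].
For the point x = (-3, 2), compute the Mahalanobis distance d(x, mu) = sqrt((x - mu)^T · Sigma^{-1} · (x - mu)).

Step 1 — centre the observation: (x - mu) = (-3, 1).

Step 2 — invert Sigma. det(Sigma) = 15·14 - (3)² = 201.
  Sigma^{-1} = (1/det) · [[d, -b], [-b, a]] = [[0.0697, -0.0149],
 [-0.0149, 0.0746]].

Step 3 — form the quadratic (x - mu)^T · Sigma^{-1} · (x - mu):
  Sigma^{-1} · (x - mu) = (-0.2239, 0.1194).
  (x - mu)^T · [Sigma^{-1} · (x - mu)] = (-3)·(-0.2239) + (1)·(0.1194) = 0.791.

Step 4 — take square root: d = √(0.791) ≈ 0.8894.

d(x, mu) = √(0.791) ≈ 0.8894


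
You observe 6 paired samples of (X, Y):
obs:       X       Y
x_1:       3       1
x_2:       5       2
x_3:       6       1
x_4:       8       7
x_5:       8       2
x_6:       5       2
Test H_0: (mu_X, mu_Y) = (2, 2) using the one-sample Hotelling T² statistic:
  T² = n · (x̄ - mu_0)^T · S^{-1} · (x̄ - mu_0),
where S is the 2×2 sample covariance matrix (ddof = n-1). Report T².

Step 1 — sample mean vector:
  mean(X) = (3 + 5 + 6 + 8 + 8 + 5) / 6 = 35/6 = 5.8333
  mean(Y) = (1 + 2 + 1 + 7 + 2 + 2) / 6 = 15/6 = 2.5
  x̄ = (5.8333, 2.5),  deviation x̄ - mu_0 = (5.8333, 2.5) - (2, 2) = (3.8333, 0.5).

Step 2 — sample covariance matrix, S[i,j] = (1/(n-1)) · Σ_k (x_{k,i} - mean_i) · (x_{k,j} - mean_j), divisor n-1 = 5:
  S[X,X] = ((-2.8333)·(-2.8333) + (-0.8333)·(-0.8333) + (0.1667)·(0.1667) + (2.1667)·(2.1667) + (2.1667)·(2.1667) + (-0.8333)·(-0.8333)) / 5 = 18.8333/5 = 3.7667
  S[X,Y] = ((-2.8333)·(-1.5) + (-0.8333)·(-0.5) + (0.1667)·(-1.5) + (2.1667)·(4.5) + (2.1667)·(-0.5) + (-0.8333)·(-0.5)) / 5 = 13.5/5 = 2.7
  S[Y,Y] = ((-1.5)·(-1.5) + (-0.5)·(-0.5) + (-1.5)·(-1.5) + (4.5)·(4.5) + (-0.5)·(-0.5) + (-0.5)·(-0.5)) / 5 = 25.5/5 = 5.1
  S = [[3.7667, 2.7],
 [2.7, 5.1]].

Step 3 — invert S. det(S) = 3.7667·5.1 - (2.7)² = 11.92.
  S^{-1} = (1/det) · [[d, -b], [-b, a]] = [[0.4279, -0.2265],
 [-0.2265, 0.316]].

Step 4 — quadratic form (x̄ - mu_0)^T · S^{-1} · (x̄ - mu_0):
  S^{-1} · (x̄ - mu_0) = (1.5268, -0.7103),
  (x̄ - mu_0)^T · [...] = (3.8333)·(1.5268) + (0.5)·(-0.7103) = 5.4978.

Step 5 — scale by n: T² = 6 · 5.4978 = 32.9866.

T² ≈ 32.9866


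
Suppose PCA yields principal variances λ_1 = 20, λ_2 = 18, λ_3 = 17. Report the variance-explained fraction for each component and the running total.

Step 1 — total variance = trace(Sigma) = Σ λ_i = 20 + 18 + 17 = 55.

Step 2 — fraction explained by component i = λ_i / Σ λ:
  PC1: 20/55 = 0.3636
  PC2: 18/55 = 0.3273
  PC3: 17/55 = 0.3091

Step 3 — cumulative fraction after k components = (λ_1 + ... + λ_k) / Σ λ:
  k = 1: 20/55 = 0.3636
  k = 2: (20 + 18)/55 = 38/55 = 0.6909
  k = 3: (20 + 18 + 17)/55 = 55/55 = 1

Summary (fraction, with percent):

explained: PC1 0.3636 (36.36%), PC2 0.3273 (32.73%), PC3 0.3091 (30.91%);  cumulative: 0.3636, 0.6909, 1


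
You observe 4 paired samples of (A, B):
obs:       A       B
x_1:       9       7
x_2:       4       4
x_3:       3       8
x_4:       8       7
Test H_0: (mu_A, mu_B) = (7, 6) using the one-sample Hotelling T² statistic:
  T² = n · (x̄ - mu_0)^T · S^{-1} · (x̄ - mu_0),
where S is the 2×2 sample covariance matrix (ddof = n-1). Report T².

Step 1 — sample mean vector:
  mean(A) = (9 + 4 + 3 + 8) / 4 = 24/4 = 6
  mean(B) = (7 + 4 + 8 + 7) / 4 = 26/4 = 6.5
  x̄ = (6, 6.5),  deviation x̄ - mu_0 = (6, 6.5) - (7, 6) = (-1, 0.5).

Step 2 — sample covariance matrix, S[i,j] = (1/(n-1)) · Σ_k (x_{k,i} - mean_i) · (x_{k,j} - mean_j), divisor n-1 = 3:
  S[A,A] = ((3)·(3) + (-2)·(-2) + (-3)·(-3) + (2)·(2)) / 3 = 26/3 = 8.6667
  S[A,B] = ((3)·(0.5) + (-2)·(-2.5) + (-3)·(1.5) + (2)·(0.5)) / 3 = 3/3 = 1
  S[B,B] = ((0.5)·(0.5) + (-2.5)·(-2.5) + (1.5)·(1.5) + (0.5)·(0.5)) / 3 = 9/3 = 3
  S = [[8.6667, 1],
 [1, 3]].

Step 3 — invert S. det(S) = 8.6667·3 - (1)² = 25.
  S^{-1} = (1/det) · [[d, -b], [-b, a]] = [[0.12, -0.04],
 [-0.04, 0.3467]].

Step 4 — quadratic form (x̄ - mu_0)^T · S^{-1} · (x̄ - mu_0):
  S^{-1} · (x̄ - mu_0) = (-0.14, 0.2133),
  (x̄ - mu_0)^T · [...] = (-1)·(-0.14) + (0.5)·(0.2133) = 0.2467.

Step 5 — scale by n: T² = 4 · 0.2467 = 0.9867.

T² ≈ 0.9867


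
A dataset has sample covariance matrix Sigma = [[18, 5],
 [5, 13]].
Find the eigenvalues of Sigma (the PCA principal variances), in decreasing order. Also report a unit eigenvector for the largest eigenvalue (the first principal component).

Step 1 — characteristic polynomial of 2×2 Sigma:
  det(Sigma - λI) = λ² - trace · λ + det = 0.
  trace = 18 + 13 = 31, det = 18·13 - (5)² = 209.
Step 2 — discriminant:
  Δ = trace² - 4·det = 961 - 836 = 125.
Step 3 — eigenvalues:
  λ = (trace ± √Δ)/2 = (31 ± 11.1803)/2,
  λ_1 = 21.0902,  λ_2 = 9.9098.

Step 4 — unit eigenvector for λ_1: solve (Sigma - λ_1 I)v = 0. First row:
  (18 - 21.0902)·v_x + (5)·v_y = 0, i.e. (-3.0902)·v_x + (5)·v_y = 0,
  so v ∝ (b, λ_1 - a) = (5, 3.0902) = u.
  ||u|| = √((5)² + (3.0902)²) = √(34.5492) ≈ 5.8779,
  v_1 = u/||u|| ≈ (0.8507, 0.5257) (||v_1|| = 1).

λ_1 = 21.0902,  λ_2 = 9.9098;  v_1 ≈ (0.8507, 0.5257)


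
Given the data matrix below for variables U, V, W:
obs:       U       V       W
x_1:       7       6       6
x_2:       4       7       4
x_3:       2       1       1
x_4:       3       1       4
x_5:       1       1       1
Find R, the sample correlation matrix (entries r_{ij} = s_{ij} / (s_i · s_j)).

Step 1 — column means:
  mean(U) = (7 + 4 + 2 + 3 + 1) / 5 = 17/5 = 3.4
  mean(V) = (6 + 7 + 1 + 1 + 1) / 5 = 16/5 = 3.2
  mean(W) = (6 + 4 + 1 + 4 + 1) / 5 = 16/5 = 3.2

Step 2 — sample variances and covariances s[i,j] = (1/(n-1)) · Σ_k (x_{k,i} - mean_i) · (x_{k,j} - mean_j), with n-1 = 4:
  s[U,U] = ((3.6)·(3.6) + (0.6)·(0.6) + (-1.4)·(-1.4) + (-0.4)·(-0.4) + (-2.4)·(-2.4)) / 4 = 21.2/4 = 5.3
  s[U,V] = ((3.6)·(2.8) + (0.6)·(3.8) + (-1.4)·(-2.2) + (-0.4)·(-2.2) + (-2.4)·(-2.2)) / 4 = 21.6/4 = 5.4
  s[U,W] = ((3.6)·(2.8) + (0.6)·(0.8) + (-1.4)·(-2.2) + (-0.4)·(0.8) + (-2.4)·(-2.2)) / 4 = 18.6/4 = 4.65
  s[V,V] = ((2.8)·(2.8) + (3.8)·(3.8) + (-2.2)·(-2.2) + (-2.2)·(-2.2) + (-2.2)·(-2.2)) / 4 = 36.8/4 = 9.2
  s[V,W] = ((2.8)·(2.8) + (3.8)·(0.8) + (-2.2)·(-2.2) + (-2.2)·(0.8) + (-2.2)·(-2.2)) / 4 = 18.8/4 = 4.7
  s[W,W] = ((2.8)·(2.8) + (0.8)·(0.8) + (-2.2)·(-2.2) + (0.8)·(0.8) + (-2.2)·(-2.2)) / 4 = 18.8/4 = 4.7
  Sample standard deviations s_i = √(s[i,i]):
  s(U) = √(5.3) = 2.3022
  s(V) = √(9.2) = 3.0332
  s(W) = √(4.7) = 2.1679

Step 3 — r_{ij} = s_{ij} / (s_i · s_j):
  r[U,U] = 1 (diagonal).
  r[U,V] = 5.4 / (2.3022 · 3.0332) = 5.4 / 6.9828 = 0.7733
  r[U,W] = 4.65 / (2.3022 · 2.1679) = 4.65 / 4.991 = 0.9317
  r[V,V] = 1 (diagonal).
  r[V,W] = 4.7 / (3.0332 · 2.1679) = 4.7 / 6.5757 = 0.7148
  r[W,W] = 1 (diagonal).

R is symmetric with unit diagonal. Assembling:

R = [[1, 0.7733, 0.9317],
 [0.7733, 1, 0.7148],
 [0.9317, 0.7148, 1]]
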